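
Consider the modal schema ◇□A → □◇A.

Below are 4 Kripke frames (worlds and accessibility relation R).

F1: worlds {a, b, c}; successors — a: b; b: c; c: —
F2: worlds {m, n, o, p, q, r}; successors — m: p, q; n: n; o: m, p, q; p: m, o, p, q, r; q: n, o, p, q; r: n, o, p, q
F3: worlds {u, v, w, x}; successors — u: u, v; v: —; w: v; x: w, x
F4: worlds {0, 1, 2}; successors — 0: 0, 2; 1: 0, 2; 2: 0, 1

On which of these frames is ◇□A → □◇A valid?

Frame correspondent (Sahlqvist): ∀x ∀y ∀z (Rxy ∧ Rxz → ∃w (Ryw ∧ Rzw)) — i.e. convergence.
F1: fails — Rbc and Rbc but c and c have no common successor.
F2: fails — Rqp and Rqn but p and n have no common successor.
F3: fails — Ruv and Ruv but v and v have no common successor.
F4: satisfies the condition.

F4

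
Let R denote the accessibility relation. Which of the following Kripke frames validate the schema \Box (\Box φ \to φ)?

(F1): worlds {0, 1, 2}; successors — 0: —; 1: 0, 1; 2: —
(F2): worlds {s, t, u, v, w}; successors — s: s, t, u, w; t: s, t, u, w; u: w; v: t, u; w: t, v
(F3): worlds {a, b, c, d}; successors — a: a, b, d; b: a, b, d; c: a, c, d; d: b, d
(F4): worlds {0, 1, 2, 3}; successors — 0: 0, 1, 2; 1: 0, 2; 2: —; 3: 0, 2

(F3)

Frame correspondent (Sahlqvist): \forall x \forall y (Rxy \to Ryy) — i.e. shift-reflexivity.
(F1): fails — R10 but not R00.
(F2): fails — Ruw but not Rww.
(F3): ✓.
(F4): fails — R32 but not R22.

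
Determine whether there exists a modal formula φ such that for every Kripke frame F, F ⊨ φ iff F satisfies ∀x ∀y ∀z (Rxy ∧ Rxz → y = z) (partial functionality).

Yes: it is partial functionality, defined by the CD schema ◇q → □q.

Yes, by ◇q → □q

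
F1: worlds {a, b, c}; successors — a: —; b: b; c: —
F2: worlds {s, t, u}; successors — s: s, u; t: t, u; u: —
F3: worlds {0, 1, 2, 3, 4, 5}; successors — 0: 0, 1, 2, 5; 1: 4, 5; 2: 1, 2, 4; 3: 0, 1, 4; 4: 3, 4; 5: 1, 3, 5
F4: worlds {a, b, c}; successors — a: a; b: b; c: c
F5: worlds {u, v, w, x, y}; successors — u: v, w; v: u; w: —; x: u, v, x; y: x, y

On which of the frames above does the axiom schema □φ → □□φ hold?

F1, F2, F4

Frame correspondent (Sahlqvist): ∀x ∀y ∀z (Rxy ∧ Ryz → Rxz) — i.e. transitivity.
F1: holds.
F2: holds.
F3: fails — R34 and R43 but not R33.
F4: holds.
F5: fails — Ruv and Rvu but not Ruu.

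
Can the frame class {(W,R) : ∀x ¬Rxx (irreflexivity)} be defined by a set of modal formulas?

Not modally definable

Any modally definable frame class is closed under surjective bounded morphisms.
The 3-cycle (worlds s,t,u with s→t→u→s) is irreflexive, and the map sending every world to a single reflexive point • is a surjective bounded morphism (forth: every edge maps to (•,•); back: every world has a successor). So any modal formula valid on the 3-cycle is also valid on the reflexive point, which is not irreflexive.
So the class is not modally definable.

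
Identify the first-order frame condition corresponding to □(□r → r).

Suppose □(□r→r) is valid. Take Rxy and set V(r)={w : Ryw}. Then at y, □r holds; since □(□r→r) at x, □r→r at y, so r at y, i.e. Ryy.

shift-reflexivity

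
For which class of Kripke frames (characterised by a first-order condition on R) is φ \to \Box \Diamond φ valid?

Symmetry

Suppose φ→□◇φ is valid. Take Rxy and set V(φ)={x}. Then φ at x, so □◇φ at x, so ◇φ at y, so some z with Ryz has φ; z=x, i.e. Ryx.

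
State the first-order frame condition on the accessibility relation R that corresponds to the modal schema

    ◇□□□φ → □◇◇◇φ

∀x ∀y ∀z ((xRy ∧ xRz) → ∃w (yR³w ∧ zR³w))

This is a Sahlqvist (Geach-type) schema ◇^1□^3φ → □^1◇^3φ.
Minimal-valuation argument: fix x; take any y with xR^1y and any z with xR^1z. Set V(φ) to the set of worlds R-reachable from y in exactly 3 steps. Then □^3φ holds at y, so the antecedent holds at x; validity forces ◇^3φ at z, giving a w with zR^3w and yR^3w.
First-order correspondent: ∀x ∀y ∀z ((xRy ∧ xRz) → ∃w (yR³w ∧ zR³w)).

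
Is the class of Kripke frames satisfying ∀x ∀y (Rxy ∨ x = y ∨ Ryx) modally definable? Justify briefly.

Not modally definable

Any modally definable frame class is closed under disjoint unions.
Take 3 disjoint single-world reflexive frames: each is trivially connected, but their disjoint union has 3 worlds with no edge between distinct components, so it is not connected.
So no modal formula (or set of formulas) defines exactly the connected frames.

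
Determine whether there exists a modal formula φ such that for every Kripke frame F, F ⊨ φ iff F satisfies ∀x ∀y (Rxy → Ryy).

Yes — defined by □(□p → p)

Yes: it is shift-reflexivity, defined by the T□ schema □(□p → p).
Suppose □(□p→p) is valid. Take Rxy and set V(p)={w : Ryw}. Then at y, □p holds; since □(□p→p) at x, □p→p at y, so p at y, i.e. Ryy.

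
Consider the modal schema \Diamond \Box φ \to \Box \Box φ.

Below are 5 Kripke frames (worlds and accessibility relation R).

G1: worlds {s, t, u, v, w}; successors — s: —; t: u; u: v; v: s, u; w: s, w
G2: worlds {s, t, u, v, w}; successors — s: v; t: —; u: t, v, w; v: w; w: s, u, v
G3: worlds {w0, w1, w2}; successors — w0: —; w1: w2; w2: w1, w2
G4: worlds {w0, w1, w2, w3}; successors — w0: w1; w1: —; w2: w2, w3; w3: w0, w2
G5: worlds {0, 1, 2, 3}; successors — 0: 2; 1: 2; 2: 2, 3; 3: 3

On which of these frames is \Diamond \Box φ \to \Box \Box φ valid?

none

The schema corresponds to a generalized confluence (Geach) condition: \forall x \forall y \forall z ((xRy \wedge x R^2 z) \to \exists w (yRw \wedge z = w)).
G1: fails — vRs, vR²v but no w* with sRw* and v=w*.
G2: fails — uRt, uR²s but no w* with tRw* and s=w*.
G3: fails — w2Rw1, w2R²w1 but no w with w1Rw and w1=w.
G4: fails — w2Rw2, w2R²w0 but no w with w2Rw and w0=w.
G5: fails — 2R3, 2R²2 but no w with 3Rw and 2=w.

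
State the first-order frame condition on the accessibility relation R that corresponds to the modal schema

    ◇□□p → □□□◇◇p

This is a Sahlqvist (Geach-type) schema ◇^1□^2p → □^3◇^2p.
Minimal-valuation argument: fix x; take any y with xR^1y and any z with xR^3z. Set V(p) to the set of worlds R-reachable from y in exactly 2 steps. Then □^2p holds at y, so the antecedent holds at x; validity forces ◇^2p at z, giving a w with zR^2w and yR^2w.
First-order correspondent: ∀x ∀y ∀z ((xRy ∧ xR³z) → ∃w (yR²w ∧ zR²w)).

∀x ∀y ∀z ((xRy ∧ xR³z) → ∃w (yR²w ∧ zR²w))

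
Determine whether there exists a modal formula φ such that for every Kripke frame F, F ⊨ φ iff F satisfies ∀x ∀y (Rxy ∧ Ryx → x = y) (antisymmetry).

Modal frame validity is preserved under surjective bounded morphisms.
The 6-cycle (worlds s,t,u,v,w,x with s→t→u→v→w→x→s) is antisymmetric. Sending even-indexed worlds to s and odd-indexed worlds to t is a surjective bounded morphism onto the two-world frame with s↔t, which is not antisymmetric.
So the class is not modally definable.

Not modally definable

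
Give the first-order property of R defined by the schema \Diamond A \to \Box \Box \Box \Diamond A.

\forall x \forall y \forall z ((xRy \wedge x R^3 z) \to \exists w (y = w \wedge zRw))

This is a Sahlqvist (Geach-type) schema ◇^1□^0A → □^3◇^1A.
First-order correspondent: \forall x \forall y \forall z ((xRy \wedge x R^3 z) \to \exists w (y = w \wedge zRw)).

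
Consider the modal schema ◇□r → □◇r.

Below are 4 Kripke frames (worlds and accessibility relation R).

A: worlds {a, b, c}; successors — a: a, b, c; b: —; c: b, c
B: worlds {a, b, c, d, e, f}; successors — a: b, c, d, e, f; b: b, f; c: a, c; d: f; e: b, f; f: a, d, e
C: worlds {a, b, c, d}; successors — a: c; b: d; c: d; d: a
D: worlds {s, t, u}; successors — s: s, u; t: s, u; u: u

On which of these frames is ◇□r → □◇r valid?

This is the axiom for convergence; its first-order frame correspondent is ∀x ∀y ∀z (Rxy ∧ Rxz → ∃w (Ryw ∧ Rzw)).
A: fails — Rab and Rab but b and b have no common successor.
B: fails — Rab and Rac but b and c have no common successor.
C: holds.
D: holds.
Valid on: C, D.

C, D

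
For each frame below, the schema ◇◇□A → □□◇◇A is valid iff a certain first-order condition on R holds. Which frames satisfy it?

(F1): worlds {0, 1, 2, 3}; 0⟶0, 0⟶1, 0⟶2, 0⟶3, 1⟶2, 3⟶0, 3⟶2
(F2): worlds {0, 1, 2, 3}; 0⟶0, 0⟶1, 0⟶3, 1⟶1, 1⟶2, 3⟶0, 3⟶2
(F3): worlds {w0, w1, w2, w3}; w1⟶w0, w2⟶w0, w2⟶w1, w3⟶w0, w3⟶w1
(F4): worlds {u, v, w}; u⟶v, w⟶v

(F4)

The schema corresponds to a generalized confluence (Geach) condition: ∀x ∀y ∀z ((xR²y ∧ xR²z) → ∃w (yRw ∧ zR²w)).
(F1): fails — 0R²0, 0R²1 but no w with 0Rw and 1R²w.
(F2): fails — 0R²0, 0R²2 but no w with 0Rw and 2R²w.
(F3): fails — w2R²w0, w2R²w0 but no w with w0Rw and w0R²w.
(F4): satisfies the condition.
Valid on: (F4).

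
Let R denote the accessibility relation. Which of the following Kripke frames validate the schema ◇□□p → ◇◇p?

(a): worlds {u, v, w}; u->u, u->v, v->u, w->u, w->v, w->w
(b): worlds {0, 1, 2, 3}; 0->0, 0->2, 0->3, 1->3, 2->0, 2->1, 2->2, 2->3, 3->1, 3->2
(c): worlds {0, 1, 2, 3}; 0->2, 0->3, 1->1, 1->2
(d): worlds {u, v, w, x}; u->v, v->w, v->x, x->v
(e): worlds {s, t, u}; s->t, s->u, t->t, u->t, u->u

The schema corresponds to a generalized confluence (Geach) condition: ∀x ∀y (xRy → ∃w (yR²w ∧ xR²w)).
(a): ✓.
(b): ✓.
(c): fails — 0R2 but no w with 2R²w and 0R²w.
(d): fails — uRv but no t with vR²t and uR²t.
(e): ✓.
Valid on: (a), (b), (e).

(a), (b), (e)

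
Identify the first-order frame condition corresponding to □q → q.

Suppose □q→q is valid. At any x set V(q)={w : Rxw}. Then □q holds at x, so q holds at x, i.e. Rxx.
Conversely, any frame satisfying ∀x Rxx validates the schema.
So the correspondent is reflexivity.

reflexivity: ∀x Rxx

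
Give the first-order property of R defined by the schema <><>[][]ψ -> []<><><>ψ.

forall x forall y forall z ((x R^2 y & xRz) -> exists w (y R^2 w & z R^3 w))

This is a Sahlqvist (Geach-type) schema ◇^2□^2ψ → □^1◇^3ψ.
Minimal-valuation argument: fix x; take any y with xR^2y and any z with xR^1z. Set V(ψ) to the set of worlds R-reachable from y in exactly 2 steps. Then □^2ψ holds at y, so the antecedent holds at x; validity forces ◇^3ψ at z, giving a w with zR^3w and yR^2w.
First-order correspondent: forall x forall y forall z ((x R^2 y & xRz) -> exists w (y R^2 w & z R^3 w)).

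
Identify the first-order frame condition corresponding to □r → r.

Suppose □r→r is valid. At any x set V(r)={w : Rxw}. Then □r holds at x, so r holds at x, i.e. Rxx.
Conversely, on a frame with reflexivity the schema holds at every world under every valuation.
Frame condition: ∀x Rxx.

Reflexivity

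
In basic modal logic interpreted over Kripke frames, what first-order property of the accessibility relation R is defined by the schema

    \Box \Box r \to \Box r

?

Suppose □□r→□r is valid. Take Rxy and set V(r)={w : xR²w}. Then □□r at x, so □r at x, so r at y, i.e. ∃z(Rxz∧Rzy).

Density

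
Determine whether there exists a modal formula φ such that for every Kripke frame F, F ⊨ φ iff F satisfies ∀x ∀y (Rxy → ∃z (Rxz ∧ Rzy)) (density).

The condition is density. A defining modal formula is □□p → □p.
Suppose □□p→□p is valid. Take Rxy and set V(p)={w : xR²w}. Then □□p at x, so □p at x, so p at y, i.e. ∃z(Rxz∧Rzy).

Yes, by □□p → □p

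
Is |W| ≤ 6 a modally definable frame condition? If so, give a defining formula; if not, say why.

Any modally definable frame class is closed under disjoint unions.
Any modal formula valid on each of 7 disjoint one-world frames is valid on their disjoint union (validity is preserved under disjoint unions). Each one-world frame has |W|=1≤6, but the union has |W|=7.
So no modal formula (or set of formulas) defines exactly the |W|≤6 frames.

Not definable by any modal formula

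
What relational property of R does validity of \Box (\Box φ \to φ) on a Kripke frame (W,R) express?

shift-reflexivity: \forall x \forall y (Rxy \to Ryy)

This is the T□ axiom.
Its frame correspondent is shift-reflexivity — \forall x \forall y (Rxy \to Ryy).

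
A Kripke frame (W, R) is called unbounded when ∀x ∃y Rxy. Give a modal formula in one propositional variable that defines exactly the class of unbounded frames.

□r → ◇r

The condition is seriality. The D schema □r → ◇r defines it.
Suppose □r→◇r is valid. At any x set V(r)=W. Then □r at x, so ◇r at x, so x has a successor.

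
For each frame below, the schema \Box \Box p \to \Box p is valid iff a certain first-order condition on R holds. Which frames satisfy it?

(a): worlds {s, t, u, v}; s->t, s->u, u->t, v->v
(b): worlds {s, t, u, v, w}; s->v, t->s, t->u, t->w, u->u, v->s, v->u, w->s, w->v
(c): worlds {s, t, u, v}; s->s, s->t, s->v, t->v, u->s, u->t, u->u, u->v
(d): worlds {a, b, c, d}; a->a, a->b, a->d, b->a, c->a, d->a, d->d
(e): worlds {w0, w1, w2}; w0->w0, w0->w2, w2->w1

(d)

This is the axiom for density; its first-order frame correspondent is \forall x \forall y (Rxy \to \exists z (Rxz \wedge Rzy)).
(a): fails — Rsu but no z with Rsz and Rzu.
(b): fails — Rvs but no z with Rvz and Rzs.
(c): fails — Rtv but no z with Rtz and Rzv.
(d): holds.
(e): fails — Rw2w1 but no z with Rw2z and Rzw1.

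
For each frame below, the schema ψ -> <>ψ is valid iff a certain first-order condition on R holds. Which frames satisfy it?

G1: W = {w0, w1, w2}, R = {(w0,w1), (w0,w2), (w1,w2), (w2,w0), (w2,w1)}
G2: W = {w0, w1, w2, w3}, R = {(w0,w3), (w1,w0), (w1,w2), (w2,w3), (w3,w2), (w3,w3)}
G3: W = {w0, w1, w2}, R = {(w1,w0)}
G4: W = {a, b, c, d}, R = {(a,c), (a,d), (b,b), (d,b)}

The schema corresponds to a generalized confluence (Geach) condition: forall x exists w (x = w & xRw).
G1: fails — at w0 but no w with w0=w and w0Rw.
G2: fails — at w0 but no w with w0=w and w0Rw.
G3: fails — at w0 but no w with w0=w and w0Rw.
G4: fails — at a but no w with a=w and aRw.

none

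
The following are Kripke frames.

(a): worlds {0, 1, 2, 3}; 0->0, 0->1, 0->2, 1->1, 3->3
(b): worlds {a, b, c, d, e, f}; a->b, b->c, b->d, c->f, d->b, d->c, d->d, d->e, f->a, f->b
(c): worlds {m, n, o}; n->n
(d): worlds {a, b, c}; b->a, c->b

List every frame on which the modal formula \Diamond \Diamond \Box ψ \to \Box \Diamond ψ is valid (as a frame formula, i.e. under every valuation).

The schema corresponds to a generalized confluence (Geach) condition: \forall x \forall y \forall z ((x R^2 y \wedge xRz) \to \exists w (yRw \wedge zRw)).
(a): fails — 0R²0, 0R2 but no w with 0Rw and 2Rw.
(b): fails — aR²c, aRb but no w with cRw and bRw.
(c): satisfies the condition.
(d): fails — cR²a, cRb but no w with aRw and bRw.
Valid on: (c).

(c)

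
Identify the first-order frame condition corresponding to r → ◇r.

reflexivity: ∀x Rxx

This schema is equivalent to the T axiom □r → r.
It corresponds to reflexivity: ∀x Rxx.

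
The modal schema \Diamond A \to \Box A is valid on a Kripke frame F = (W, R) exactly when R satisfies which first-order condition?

Partial functionality

This is the CD axiom.
Its frame correspondent is partial functionality — \forall x \forall y \forall z (Rxy \wedge Rxz \to y = z).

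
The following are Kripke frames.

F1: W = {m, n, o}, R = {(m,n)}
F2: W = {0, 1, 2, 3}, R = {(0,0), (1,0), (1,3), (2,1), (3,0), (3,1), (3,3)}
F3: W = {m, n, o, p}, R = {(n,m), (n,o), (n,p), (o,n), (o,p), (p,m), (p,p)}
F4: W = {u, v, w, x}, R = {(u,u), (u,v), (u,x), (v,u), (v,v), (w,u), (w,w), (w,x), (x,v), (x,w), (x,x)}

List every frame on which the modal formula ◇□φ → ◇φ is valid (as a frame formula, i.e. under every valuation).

F4

Frame correspondent (Sahlqvist): ∀x ∀y (xRy → ∃w (yRw ∧ xRw)) — i.e. a generalized confluence (Geach) condition.
F1: fails — mRn but no w with nRw and mRw.
F2: fails — 2R1 but no w with 1Rw and 2Rw.
F3: fails — nRm but no w with mRw and nRw.
F4: holds.
Valid on: F4.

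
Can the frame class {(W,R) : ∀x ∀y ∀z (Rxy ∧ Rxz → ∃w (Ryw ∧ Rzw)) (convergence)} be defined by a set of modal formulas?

Yes, by ◇□q → □◇q

Yes: it is convergence, defined by the .2 schema ◇□q → □◇q.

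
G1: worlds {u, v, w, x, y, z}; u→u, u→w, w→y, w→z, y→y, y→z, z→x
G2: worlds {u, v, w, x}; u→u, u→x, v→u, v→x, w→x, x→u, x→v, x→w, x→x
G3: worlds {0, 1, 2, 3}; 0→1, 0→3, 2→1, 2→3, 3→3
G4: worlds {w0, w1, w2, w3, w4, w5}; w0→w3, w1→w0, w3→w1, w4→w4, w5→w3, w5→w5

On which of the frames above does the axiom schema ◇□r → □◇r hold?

The schema corresponds to convergence: ∀x ∀y ∀z (Rxy ∧ Rxz → ∃w (Ryw ∧ Rzw)).
G1: fails — Ruw and Ruu but w and u have no common successor.
G2: holds.
G3: fails — R01 and R01 but 1 and 1 have no common successor.
G4: fails — Rw5w5 and Rw5w3 but w5 and w3 have no common successor.

G2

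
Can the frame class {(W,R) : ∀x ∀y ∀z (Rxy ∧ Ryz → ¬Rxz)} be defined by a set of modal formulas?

No — not modally definable

Any modally definable frame class is closed under surjective bounded morphisms.
The 3-cycle (worlds s,t,u with s→t→u→s) is intransitive. Mapping every world to a single reflexive point • is a surjective bounded morphism; the reflexive point is not intransitive (R••∧R•• but R••).
So no modal formula (or set of formulas) defines exactly the intransitive frames.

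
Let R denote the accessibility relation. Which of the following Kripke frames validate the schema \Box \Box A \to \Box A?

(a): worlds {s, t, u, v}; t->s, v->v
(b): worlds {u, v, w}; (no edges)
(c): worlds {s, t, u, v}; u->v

Frame correspondent (Sahlqvist): \forall x \forall y (Rxy \to \exists z (Rxz \wedge Rzy)) — i.e. density.
(a): fails — Rts but no z with Rtz and Rzs.
(b): holds.
(c): fails — Ruv but no z with Ruz and Rzv.

(b)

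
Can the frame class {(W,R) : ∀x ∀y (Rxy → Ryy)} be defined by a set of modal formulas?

The condition is shift-reflexivity. A defining modal formula is □(□q → q).
Suppose □(□q→q) is valid. Take Rxy and set V(q)={w : Ryw}. Then at y, □q holds; since □(□q→q) at x, □q→q at y, so q at y, i.e. Ryy.

Definable; □(□q → q) defines it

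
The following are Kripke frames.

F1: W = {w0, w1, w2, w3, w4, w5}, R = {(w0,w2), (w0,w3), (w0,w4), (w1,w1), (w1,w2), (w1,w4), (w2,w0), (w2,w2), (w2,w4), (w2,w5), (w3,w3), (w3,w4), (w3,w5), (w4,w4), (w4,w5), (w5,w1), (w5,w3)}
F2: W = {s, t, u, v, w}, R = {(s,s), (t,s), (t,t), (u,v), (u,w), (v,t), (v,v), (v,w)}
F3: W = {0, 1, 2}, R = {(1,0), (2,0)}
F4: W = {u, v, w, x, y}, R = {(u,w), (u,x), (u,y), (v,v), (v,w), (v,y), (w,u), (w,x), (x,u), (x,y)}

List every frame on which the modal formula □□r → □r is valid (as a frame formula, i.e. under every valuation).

This is the axiom for density; its first-order frame correspondent is ∀x ∀y (Rxy → ∃z (Rxz ∧ Rzy)).
F1: satisfies the condition.
F2: satisfies the condition.
F3: fails — R10 but no z with R1z and Rz0.
F4: fails — Ruw but no z with Ruz and Rzw.
Valid on: F1, F2.

F1, F2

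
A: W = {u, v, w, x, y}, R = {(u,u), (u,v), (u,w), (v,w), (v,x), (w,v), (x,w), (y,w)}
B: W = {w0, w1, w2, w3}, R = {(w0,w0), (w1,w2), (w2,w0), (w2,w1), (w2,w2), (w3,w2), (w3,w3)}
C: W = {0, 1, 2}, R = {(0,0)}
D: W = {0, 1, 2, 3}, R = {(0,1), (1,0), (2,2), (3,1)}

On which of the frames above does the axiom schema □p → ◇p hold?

This is the axiom for seriality; its first-order frame correspondent is ∀x ∃y Rxy.
A: satisfies the condition.
B: satisfies the condition.
C: fails — world 1 has no successor.
D: satisfies the condition.
Valid on: A, B, D.

A, B, D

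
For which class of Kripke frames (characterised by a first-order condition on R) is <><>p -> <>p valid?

Replacing p by ¬p and contraposing gives the equivalent schema □p → □□p.
Suppose □p→□□p is valid. Take Rxy, Ryz and set V(p)={w : Rxw}. Then □p at x, so □□p at x, so □p at y, so p at z, i.e. Rxz.
Conversely, on a frame with transitivity the schema holds at every world under every valuation.
Frame condition: forall x forall y forall z (Rxy & Ryz -> Rxz).

transitivity: forall x forall y forall z (Rxy & Ryz -> Rxz)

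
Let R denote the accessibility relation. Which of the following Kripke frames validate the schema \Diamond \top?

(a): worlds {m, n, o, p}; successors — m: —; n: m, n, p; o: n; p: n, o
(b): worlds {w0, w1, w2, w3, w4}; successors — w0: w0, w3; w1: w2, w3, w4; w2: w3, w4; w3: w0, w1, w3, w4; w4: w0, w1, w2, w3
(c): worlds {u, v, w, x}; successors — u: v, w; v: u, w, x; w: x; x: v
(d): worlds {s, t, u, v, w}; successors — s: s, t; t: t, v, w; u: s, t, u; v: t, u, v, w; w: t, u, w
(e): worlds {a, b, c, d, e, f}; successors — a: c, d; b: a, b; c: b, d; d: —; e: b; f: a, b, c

The schema corresponds to seriality: \forall x \exists y Rxy.
(a): fails — world m has no successor.
(b): ✓.
(c): ✓.
(d): ✓.
(e): fails — world d has no successor.
Valid on: (b), (c), (d).

(b), (c), (d)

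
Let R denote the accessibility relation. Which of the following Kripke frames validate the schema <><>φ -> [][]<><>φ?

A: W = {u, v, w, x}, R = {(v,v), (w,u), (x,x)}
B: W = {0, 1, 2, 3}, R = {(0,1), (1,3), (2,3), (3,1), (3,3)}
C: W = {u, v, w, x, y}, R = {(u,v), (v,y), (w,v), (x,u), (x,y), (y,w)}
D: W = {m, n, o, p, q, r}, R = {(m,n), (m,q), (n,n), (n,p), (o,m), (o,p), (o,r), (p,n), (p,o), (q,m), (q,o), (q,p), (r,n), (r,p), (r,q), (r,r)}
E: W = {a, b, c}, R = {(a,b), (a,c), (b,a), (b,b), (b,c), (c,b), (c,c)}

A, B, E

The schema corresponds to a generalized confluence (Geach) condition: forall x forall y forall z ((x R^2 y & x R^2 z) -> exists w (y = w & z R^2 w)).
A: satisfies the condition.
B: satisfies the condition.
C: fails — uR²y, uR²y but no t with y=t and yR²t.
D: fails — mR²m, mR²n but no w with m=w and nR²w.
E: satisfies the condition.
Valid on: A, B, E.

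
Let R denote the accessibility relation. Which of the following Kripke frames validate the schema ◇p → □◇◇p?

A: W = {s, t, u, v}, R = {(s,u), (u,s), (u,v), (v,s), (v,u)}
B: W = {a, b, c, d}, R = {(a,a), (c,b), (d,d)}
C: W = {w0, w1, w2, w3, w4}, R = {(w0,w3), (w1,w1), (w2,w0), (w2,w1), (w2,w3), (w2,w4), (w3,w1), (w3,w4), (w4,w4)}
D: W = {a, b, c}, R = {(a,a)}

D

The schema corresponds to a generalized confluence (Geach) condition: ∀x ∀y ∀z ((xRy ∧ xRz) → ∃w (y = w ∧ zR²w)).
A: fails — vRu, vRs but no w with u=w and sR²w.
B: fails — cRb, cRb but no w with b=w and bR²w.
C: fails — w0Rw3, w0Rw3 but no w with w3=w and w3R²w.
D: holds.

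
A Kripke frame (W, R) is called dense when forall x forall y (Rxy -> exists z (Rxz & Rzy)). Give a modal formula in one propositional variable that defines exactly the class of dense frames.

The condition is density. The C4 schema □□r → □r defines it.
Suppose □□r→□r is valid. Take Rxy and set V(r)={w : xR²w}. Then □□r at x, so □r at x, so r at y, i.e. ∃z(Rxz∧Rzy).

□□r → □r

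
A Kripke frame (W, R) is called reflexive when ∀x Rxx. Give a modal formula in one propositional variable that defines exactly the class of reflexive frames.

□p → p

This is reflexivity; the standard corresponding axiom is T: □p → p.
Suppose □p→p is valid. At any x set V(p)={w : Rxw}. Then □p holds at x, so p holds at x, i.e. Rxx.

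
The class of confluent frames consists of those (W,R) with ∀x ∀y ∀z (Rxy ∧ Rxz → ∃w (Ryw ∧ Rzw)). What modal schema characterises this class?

A defining formula is ◇□ψ → □◇ψ (the .2 axiom).
Suppose ◇□ψ→□◇ψ is valid. Take Rxy, Rxz and set V(ψ)={w : Ryw}. Then □ψ at y so ◇□ψ at x, so □◇ψ at x, so ◇ψ at z, giving w with Rzw and Ryw.

◇□ψ → □◇ψ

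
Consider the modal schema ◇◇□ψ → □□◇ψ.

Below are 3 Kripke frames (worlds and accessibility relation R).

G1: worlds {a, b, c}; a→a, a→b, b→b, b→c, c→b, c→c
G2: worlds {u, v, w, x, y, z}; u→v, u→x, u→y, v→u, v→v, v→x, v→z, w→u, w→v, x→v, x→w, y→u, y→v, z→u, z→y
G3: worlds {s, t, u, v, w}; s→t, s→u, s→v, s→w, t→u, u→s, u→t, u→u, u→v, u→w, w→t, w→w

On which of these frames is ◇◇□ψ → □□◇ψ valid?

G1

This is the axiom for a generalized confluence (Geach) condition; its first-order frame correspondent is ∀x ∀y ∀z ((xR²y ∧ xR²z) → ∃w (yRw ∧ zRw)).
G1: ✓.
G2: fails — uR²x, uR²z but no t with xRt and zRt.
G3: fails — sR²s, sR²v but no w* with sRw* and vRw*.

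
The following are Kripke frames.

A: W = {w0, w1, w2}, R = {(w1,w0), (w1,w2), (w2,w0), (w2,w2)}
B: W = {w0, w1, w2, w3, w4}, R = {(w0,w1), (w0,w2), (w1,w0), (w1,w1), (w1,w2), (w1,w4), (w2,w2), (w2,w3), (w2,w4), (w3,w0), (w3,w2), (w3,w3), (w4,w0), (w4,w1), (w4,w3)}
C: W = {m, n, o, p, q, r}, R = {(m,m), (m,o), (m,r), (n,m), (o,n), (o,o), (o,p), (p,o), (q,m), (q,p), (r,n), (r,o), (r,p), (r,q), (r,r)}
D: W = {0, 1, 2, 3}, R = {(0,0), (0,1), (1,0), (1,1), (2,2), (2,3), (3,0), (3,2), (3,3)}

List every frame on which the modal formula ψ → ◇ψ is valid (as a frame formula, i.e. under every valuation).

This is the axiom for reflexivity; its first-order frame correspondent is ∀x Rxx.
A: fails — world w0 does not see itself.
B: fails — world w0 does not see itself.
C: fails — world n does not see itself.
D: condition met.
Valid on: D.

D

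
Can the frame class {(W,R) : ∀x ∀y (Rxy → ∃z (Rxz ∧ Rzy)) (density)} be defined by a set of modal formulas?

Yes: it is density, defined by the C4 schema □□p → □p.
Suppose □□p→□p is valid. Take Rxy and set V(p)={w : xR²w}. Then □□p at x, so □p at x, so p at y, i.e. ∃z(Rxz∧Rzy).

Definable; □□p → □p defines it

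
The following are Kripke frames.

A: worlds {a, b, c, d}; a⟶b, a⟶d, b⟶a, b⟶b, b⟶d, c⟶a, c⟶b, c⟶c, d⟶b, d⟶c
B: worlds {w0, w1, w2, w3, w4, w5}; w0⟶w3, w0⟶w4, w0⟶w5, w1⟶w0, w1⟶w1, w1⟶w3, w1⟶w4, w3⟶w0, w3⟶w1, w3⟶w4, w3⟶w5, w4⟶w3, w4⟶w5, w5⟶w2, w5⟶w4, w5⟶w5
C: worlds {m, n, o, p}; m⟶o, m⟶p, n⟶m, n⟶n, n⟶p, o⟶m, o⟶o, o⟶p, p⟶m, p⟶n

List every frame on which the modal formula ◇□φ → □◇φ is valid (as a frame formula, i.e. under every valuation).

A

The schema corresponds to convergence: ∀x ∀y ∀z (Rxy ∧ Rxz → ∃w (Ryw ∧ Rzw)).
A: satisfies the condition.
B: fails — Rw5w5 and Rw5w2 but w5 and w2 have no common successor.
C: fails — Rnm and Rnp but m and p have no common successor.
Valid on: A.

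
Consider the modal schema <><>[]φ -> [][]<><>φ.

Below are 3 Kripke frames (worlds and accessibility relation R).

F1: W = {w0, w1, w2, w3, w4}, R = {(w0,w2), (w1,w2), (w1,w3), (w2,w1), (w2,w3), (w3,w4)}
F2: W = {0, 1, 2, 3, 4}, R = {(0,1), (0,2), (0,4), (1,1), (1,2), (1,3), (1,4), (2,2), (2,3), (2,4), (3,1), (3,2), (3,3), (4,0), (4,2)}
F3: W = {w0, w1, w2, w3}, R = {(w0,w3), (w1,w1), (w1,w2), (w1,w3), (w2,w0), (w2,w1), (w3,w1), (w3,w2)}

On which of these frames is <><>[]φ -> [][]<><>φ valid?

F2

The schema corresponds to a generalized confluence (Geach) condition: forall x forall y forall z ((x R^2 y & x R^2 z) -> exists w (yRw & z R^2 w)).
F1: fails — w0R²w1, w0R²w3 but no w with w1Rw and w3R²w.
F2: ✓.
F3: fails — w1R²w0, w1R²w0 but no w with w0Rw and w0R²w.
Valid on: F2.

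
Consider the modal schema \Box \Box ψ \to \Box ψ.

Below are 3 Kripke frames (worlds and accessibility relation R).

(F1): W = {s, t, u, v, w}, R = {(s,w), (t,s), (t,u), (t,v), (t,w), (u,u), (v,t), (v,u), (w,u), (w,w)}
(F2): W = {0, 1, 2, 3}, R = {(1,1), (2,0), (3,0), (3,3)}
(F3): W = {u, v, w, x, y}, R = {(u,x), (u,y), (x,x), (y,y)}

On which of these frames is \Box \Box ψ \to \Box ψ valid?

This is the axiom for density; its first-order frame correspondent is \forall x \forall y (Rxy \to \exists z (Rxz \wedge Rzy)).
(F1): fails — Rtv but no z with Rtz and Rzv.
(F2): fails — R20 but no z with R2z and Rz0.
(F3): holds.
Valid on: (F3).

(F3)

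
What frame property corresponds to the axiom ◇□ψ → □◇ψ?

Suppose ◇□ψ→□◇ψ is valid. Take Rxy, Rxz and set V(ψ)={w : Ryw}. Then □ψ at y so ◇□ψ at x, so □◇ψ at x, so ◇ψ at z, giving w with Rzw and Ryw.

convergence: ∀x ∀y ∀z (Rxy ∧ Rxz → ∃w (Ryw ∧ Rzw))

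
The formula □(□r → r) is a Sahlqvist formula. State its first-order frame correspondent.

This is the T□ axiom.
It corresponds to shift-reflexivity: ∀x ∀y (Rxy → Ryy).

shift-reflexivity: ∀x ∀y (Rxy → Ryy)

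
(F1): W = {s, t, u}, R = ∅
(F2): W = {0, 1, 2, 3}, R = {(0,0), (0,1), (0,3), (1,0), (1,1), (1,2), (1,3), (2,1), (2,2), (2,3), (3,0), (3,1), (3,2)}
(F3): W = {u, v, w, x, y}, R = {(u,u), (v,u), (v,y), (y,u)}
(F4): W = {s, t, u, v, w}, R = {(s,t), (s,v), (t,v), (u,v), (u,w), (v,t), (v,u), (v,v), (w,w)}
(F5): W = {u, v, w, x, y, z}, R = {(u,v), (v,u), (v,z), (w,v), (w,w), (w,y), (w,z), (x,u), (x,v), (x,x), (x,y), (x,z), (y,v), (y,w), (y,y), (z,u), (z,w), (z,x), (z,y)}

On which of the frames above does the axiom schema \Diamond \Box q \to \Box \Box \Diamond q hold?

(F1), (F2), (F3)

Frame correspondent (Sahlqvist): \forall x \forall y \forall z ((xRy \wedge x R^2 z) \to \exists w (yRw \wedge zRw)) — i.e. a generalized confluence (Geach) condition.
(F1): satisfies the condition.
(F2): satisfies the condition.
(F3): satisfies the condition.
(F4): fails — uRv, uR²w but no w* with vRw* and wRw*.
(F5): fails — uRv, uR²u but no t with vRt and uRt.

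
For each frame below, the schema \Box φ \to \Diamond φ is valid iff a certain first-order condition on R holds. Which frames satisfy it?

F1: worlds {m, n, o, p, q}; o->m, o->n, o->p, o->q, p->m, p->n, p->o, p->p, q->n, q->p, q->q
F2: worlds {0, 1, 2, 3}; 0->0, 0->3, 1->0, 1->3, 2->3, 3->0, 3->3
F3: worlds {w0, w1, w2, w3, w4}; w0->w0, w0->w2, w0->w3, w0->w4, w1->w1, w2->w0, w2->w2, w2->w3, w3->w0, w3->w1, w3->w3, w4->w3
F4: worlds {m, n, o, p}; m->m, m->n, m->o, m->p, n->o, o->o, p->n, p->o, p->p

F2, F3, F4

Frame correspondent (Sahlqvist): \forall x \exists y Rxy — i.e. seriality.
F1: fails — world m has no successor.
F2: condition met.
F3: condition met.
F4: condition met.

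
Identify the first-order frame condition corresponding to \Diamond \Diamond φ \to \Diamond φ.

This is frame-equivalent to □φ → □□φ (substitute ¬φ for φ and contrapose).
Suppose □φ→□□φ is valid. Take Rxy, Ryz and set V(φ)={w : Rxw}. Then □φ at x, so □□φ at x, so □φ at y, so φ at z, i.e. Rxz.
Conversely, any frame satisfying \forall x \forall y \forall z (Rxy \wedge Ryz \to Rxz) validates the schema.
Frame condition: \forall x \forall y \forall z (Rxy \wedge Ryz \to Rxz).

transitivity: \forall x \forall y \forall z (Rxy \wedge Ryz \to Rxz)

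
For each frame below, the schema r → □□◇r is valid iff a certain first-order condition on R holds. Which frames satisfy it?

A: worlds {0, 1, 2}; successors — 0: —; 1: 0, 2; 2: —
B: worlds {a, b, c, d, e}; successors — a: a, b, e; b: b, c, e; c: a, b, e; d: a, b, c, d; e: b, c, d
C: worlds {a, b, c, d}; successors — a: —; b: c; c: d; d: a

A

This is the axiom for a generalized confluence (Geach) condition; its first-order frame correspondent is ∀x ∀z (xR²z → ∃w (x = w ∧ zRw)).
A: condition met.
B: fails — aR²b but no w with a=w and bRw.
C: fails — bR²d but no w with b=w and dRw.
Valid on: A.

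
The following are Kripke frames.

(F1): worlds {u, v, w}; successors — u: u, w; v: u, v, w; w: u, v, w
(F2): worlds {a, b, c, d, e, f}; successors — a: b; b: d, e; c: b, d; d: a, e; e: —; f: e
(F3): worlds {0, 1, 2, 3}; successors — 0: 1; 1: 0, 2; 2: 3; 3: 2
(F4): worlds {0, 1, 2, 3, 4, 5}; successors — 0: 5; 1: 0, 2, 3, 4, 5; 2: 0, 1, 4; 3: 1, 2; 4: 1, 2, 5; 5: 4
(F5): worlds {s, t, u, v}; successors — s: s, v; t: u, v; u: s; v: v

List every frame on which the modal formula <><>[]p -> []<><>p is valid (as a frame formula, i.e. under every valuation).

This is the axiom for a generalized confluence (Geach) condition; its first-order frame correspondent is forall x forall y forall z ((x R^2 y & xRz) -> exists w (yRw & z R^2 w)).
(F1): holds.
(F2): fails — aR²e, aRb but no w with eRw and bR²w.
(F3): holds.
(F4): fails — 1R²0, 1R0 but no w with 0Rw and 0R²w.
(F5): holds.
Valid on: (F1), (F3), (F5).

(F1), (F3), (F5)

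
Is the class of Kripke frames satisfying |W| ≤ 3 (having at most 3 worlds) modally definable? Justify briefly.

Modal frame validity is preserved under disjoint unions.
Any modal formula valid on each of 4 disjoint one-world frames is valid on their disjoint union (validity is preserved under disjoint unions). Each one-world frame has |W|=1≤3, but the union has |W|=4.
Hence having at most 3 worlds is not modally definable.

Not definable by any modal formula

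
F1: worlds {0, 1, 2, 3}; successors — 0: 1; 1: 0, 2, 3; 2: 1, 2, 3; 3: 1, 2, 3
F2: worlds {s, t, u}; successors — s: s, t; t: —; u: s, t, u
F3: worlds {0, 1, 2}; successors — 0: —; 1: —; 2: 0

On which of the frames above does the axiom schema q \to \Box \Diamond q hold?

This is the axiom for symmetry; its first-order frame correspondent is \forall x \forall y (Rxy \to Ryx).
F1: holds.
F2: fails — Rut but not Rtu.
F3: fails — R20 but not R02.
Valid on: F1.

F1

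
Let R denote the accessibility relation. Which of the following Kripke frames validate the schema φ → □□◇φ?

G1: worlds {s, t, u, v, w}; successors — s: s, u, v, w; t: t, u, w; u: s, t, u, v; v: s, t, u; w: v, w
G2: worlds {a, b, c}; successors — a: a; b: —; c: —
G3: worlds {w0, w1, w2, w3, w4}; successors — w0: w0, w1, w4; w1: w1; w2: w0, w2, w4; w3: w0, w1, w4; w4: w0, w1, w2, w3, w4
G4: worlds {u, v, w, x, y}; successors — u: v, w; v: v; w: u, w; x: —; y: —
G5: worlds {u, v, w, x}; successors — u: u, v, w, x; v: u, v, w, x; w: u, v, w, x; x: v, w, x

G2

The schema corresponds to a generalized confluence (Geach) condition: ∀x ∀z (xR²z → ∃w (x = w ∧ zRw)).
G1: fails — sR²t but no w* with s=w* and tRw*.
G2: ✓.
G3: fails — w0R²w1 but no w with w0=w and w1Rw.
G4: fails — uR²u but no t with u=t and uRt.
G5: fails — uR²x but no t with u=t and xRt.
Valid on: G2.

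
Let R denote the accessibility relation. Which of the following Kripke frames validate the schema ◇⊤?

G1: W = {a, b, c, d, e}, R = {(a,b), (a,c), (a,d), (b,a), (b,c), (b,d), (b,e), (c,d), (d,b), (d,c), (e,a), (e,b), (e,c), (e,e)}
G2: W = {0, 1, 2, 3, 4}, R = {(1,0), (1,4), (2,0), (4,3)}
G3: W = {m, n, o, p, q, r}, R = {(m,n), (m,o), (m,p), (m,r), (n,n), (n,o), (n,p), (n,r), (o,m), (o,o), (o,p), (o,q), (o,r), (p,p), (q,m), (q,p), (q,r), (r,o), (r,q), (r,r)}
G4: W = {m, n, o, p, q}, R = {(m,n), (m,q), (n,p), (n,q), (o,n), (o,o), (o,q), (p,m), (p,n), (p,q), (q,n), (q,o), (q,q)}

G1, G3, G4

The schema corresponds to seriality: ∀x ∃y Rxy.
G1: holds.
G2: fails — world 0 has no successor.
G3: holds.
G4: holds.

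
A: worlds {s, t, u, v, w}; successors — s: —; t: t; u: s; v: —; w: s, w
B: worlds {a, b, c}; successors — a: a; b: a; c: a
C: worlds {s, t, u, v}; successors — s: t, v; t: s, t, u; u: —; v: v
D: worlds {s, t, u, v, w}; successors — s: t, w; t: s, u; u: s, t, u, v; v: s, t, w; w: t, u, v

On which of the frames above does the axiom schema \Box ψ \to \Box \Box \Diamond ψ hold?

B

This is the axiom for a generalized confluence (Geach) condition; its first-order frame correspondent is \forall x \forall z (x R^2 z \to \exists w (xRw \wedge zRw)).
A: fails — wR²s but no w* with wRw* and sRw*.
B: ✓.
C: fails — sR²u but no w with sRw and uRw.
D: fails — sR²t but no w* with sRw* and tRw*.
Valid on: B.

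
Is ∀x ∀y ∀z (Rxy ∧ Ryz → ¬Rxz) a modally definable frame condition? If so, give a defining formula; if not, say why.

If a class were modally definable it would be closed under surjective bounded morphisms (Goldblatt–Thomason).
The 3-cycle (worlds 0,1,2 with 0→1→2→0) is intransitive. Mapping every world to a single reflexive point • is a surjective bounded morphism; the reflexive point is not intransitive (R••∧R•• but R••).
Hence intransitivity is not modally definable.

No — not modally definable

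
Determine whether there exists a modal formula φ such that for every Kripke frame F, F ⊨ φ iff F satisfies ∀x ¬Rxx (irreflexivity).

Modal frame validity is preserved under surjective bounded morphisms.
The 3-cycle (worlds s,t,u with s→t→u→s) is irreflexive, and the map sending every world to a single reflexive point • is a surjective bounded morphism (forth: every edge maps to (•,•); back: every world has a successor). So any modal formula valid on the 3-cycle is also valid on the reflexive point, which is not irreflexive.
So the class is not modally definable.

Not modally definable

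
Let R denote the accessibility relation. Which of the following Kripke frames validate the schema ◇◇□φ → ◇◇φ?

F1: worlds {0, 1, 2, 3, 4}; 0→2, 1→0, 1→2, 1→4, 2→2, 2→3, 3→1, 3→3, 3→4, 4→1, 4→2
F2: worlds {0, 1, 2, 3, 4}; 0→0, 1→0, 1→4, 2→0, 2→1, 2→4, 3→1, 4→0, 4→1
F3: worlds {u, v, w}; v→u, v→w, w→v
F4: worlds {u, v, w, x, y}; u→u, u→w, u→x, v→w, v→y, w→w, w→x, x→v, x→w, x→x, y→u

F1, F2

This is the axiom for a generalized confluence (Geach) condition; its first-order frame correspondent is ∀x ∀y (xR²y → ∃w (yRw ∧ xR²w)).
F1: holds.
F2: holds.
F3: fails — vR²v but no t with vRt and vR²t.
F4: fails — xR²y but no t with yRt and xR²t.
Valid on: F1, F2.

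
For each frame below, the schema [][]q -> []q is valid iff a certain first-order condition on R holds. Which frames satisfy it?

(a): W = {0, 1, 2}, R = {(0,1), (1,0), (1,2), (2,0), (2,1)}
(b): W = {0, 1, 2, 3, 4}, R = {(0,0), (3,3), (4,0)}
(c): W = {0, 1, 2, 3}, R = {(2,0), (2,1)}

The schema corresponds to density: forall x forall y (Rxy -> exists z (Rxz & Rzy)).
(a): fails — R12 but no z with R1z and Rz2.
(b): condition met.
(c): fails — R20 but no z with R2z and Rz0.

(b)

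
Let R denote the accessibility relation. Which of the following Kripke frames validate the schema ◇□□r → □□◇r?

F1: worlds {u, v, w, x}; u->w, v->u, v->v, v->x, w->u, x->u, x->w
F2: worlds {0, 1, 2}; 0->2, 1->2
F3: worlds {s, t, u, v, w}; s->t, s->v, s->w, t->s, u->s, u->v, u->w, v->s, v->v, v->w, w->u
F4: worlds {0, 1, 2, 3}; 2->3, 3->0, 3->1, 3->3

Frame correspondent (Sahlqvist): ∀x ∀y ∀z ((xRy ∧ xR²z) → ∃w (yR²w ∧ zRw)) — i.e. a generalized confluence (Geach) condition.
F1: fails — vRu, vR²u but no t with uR²t and uRt.
F2: condition met.
F3: fails — sRt, sR²w but no w* with tR²w* and wRw*.
F4: fails — 2R3, 2R²0 but no w with 3R²w and 0Rw.

F2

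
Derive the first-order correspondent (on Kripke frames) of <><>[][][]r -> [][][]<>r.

forall x forall y forall z ((x R^2 y & x R^3 z) -> exists w (y R^3 w & zRw))

This is a Sahlqvist (Geach-type) schema ◇^2□^3r → □^3◇^1r.
Minimal-valuation argument: fix x; take any y with xR^2y and any z with xR^3z. Set V(r) to the set of worlds R-reachable from y in exactly 3 steps. Then □^3r holds at y, so the antecedent holds at x; validity forces ◇^1r at z, giving a w with zR^1w and yR^3w.
First-order correspondent: forall x forall y forall z ((x R^2 y & x R^3 z) -> exists w (y R^3 w & zRw)).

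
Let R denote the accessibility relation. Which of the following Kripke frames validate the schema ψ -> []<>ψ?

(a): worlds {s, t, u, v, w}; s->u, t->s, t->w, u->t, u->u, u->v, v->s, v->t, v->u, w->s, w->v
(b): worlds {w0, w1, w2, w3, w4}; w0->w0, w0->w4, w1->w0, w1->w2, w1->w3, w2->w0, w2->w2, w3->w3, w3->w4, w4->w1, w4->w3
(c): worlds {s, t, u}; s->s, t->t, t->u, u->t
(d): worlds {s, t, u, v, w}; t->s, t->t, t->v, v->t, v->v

This is the axiom for symmetry; its first-order frame correspondent is forall x forall y (Rxy -> Ryx).
(a): fails — Rut but not Rtu.
(b): fails — Rw1w2 but not Rw2w1.
(c): condition met.
(d): fails — Rts but not Rst.
Valid on: (c).

(c)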